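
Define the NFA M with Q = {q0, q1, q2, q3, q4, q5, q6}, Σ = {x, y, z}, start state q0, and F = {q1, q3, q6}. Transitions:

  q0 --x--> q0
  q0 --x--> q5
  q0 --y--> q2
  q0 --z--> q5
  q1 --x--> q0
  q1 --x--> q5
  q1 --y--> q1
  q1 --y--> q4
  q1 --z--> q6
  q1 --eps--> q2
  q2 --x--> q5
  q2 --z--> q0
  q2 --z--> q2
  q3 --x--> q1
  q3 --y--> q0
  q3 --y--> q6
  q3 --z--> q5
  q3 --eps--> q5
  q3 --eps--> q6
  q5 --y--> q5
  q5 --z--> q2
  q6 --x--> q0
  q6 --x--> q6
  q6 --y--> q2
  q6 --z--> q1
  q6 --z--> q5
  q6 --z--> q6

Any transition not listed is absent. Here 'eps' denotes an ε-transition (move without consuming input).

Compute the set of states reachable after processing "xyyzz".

{q0, q2}

Start in {q0}.
Read 'x': {q0} → {q0, q5}.
Read 'y': {q0, q5} → {q2, q5}.
Read 'y': {q2, q5} → {q5}.
Read 'z': {q5} → {q2}.
Read 'z': {q2} → {q0, q2}.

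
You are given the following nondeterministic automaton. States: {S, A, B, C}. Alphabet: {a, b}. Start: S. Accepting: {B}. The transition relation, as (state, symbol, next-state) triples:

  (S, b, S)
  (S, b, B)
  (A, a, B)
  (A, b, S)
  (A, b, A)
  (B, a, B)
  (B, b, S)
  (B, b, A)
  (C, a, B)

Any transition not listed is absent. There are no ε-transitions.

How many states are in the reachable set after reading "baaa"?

1

Start in {S}.
Read 'b': S→{S, B}; now {S, B}.
Read 'a': S→∅, B→{B}; now {B}.
Read 'a': B→{B}; now {B}.
Read 'a': B→{B}; now {B}.
That set has 1 state.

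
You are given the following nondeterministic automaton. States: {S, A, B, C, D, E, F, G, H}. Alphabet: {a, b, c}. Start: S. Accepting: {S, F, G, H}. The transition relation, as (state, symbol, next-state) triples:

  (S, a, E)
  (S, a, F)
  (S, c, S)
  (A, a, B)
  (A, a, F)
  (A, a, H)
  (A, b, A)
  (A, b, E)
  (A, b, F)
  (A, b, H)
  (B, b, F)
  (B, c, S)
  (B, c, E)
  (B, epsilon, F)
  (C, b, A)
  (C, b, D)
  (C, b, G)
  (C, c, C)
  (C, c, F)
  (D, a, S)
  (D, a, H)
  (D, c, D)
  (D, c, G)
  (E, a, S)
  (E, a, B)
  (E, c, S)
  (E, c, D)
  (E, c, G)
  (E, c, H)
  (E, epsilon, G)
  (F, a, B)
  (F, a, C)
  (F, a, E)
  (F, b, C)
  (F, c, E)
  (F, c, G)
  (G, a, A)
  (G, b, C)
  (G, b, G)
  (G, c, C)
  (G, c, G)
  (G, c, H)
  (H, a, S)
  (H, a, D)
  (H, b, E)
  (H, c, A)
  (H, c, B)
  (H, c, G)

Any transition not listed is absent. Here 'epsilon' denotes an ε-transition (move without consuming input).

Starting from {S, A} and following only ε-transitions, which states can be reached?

{S, A}

Begin with {S, A}.
No ε-moves leave this set, so the closure equals the set itself.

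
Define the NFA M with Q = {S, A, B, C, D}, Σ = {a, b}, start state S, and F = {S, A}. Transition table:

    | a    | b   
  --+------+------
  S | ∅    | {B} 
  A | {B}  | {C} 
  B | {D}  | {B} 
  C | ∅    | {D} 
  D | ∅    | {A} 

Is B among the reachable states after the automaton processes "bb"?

Start in {S}.
Read 'b': S→{B}; now {B}.
Read 'b': B→{B}; now {B}.
State B is in {B}.

Yes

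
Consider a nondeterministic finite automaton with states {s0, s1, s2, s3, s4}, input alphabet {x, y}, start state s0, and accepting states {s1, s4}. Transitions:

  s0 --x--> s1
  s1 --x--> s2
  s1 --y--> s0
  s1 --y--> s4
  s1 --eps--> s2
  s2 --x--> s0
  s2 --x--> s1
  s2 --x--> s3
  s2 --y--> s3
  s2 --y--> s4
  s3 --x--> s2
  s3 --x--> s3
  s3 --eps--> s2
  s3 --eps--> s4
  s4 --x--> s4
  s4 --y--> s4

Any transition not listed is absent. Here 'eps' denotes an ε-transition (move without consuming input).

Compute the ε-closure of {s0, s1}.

Begin with {s0, s1}.
ε-move s1 → s2; add s2.

{s0, s1, s2}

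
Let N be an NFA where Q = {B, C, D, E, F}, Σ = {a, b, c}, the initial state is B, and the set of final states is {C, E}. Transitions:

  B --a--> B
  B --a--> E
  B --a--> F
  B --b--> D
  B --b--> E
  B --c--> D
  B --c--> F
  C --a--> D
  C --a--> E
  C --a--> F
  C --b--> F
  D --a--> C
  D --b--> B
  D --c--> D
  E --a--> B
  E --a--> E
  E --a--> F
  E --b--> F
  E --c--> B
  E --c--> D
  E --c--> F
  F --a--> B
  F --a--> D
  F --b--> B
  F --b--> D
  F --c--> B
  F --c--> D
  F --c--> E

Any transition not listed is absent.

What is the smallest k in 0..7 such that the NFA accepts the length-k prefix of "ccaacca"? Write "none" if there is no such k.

2

Start in {B}.
Read 'c': B→{D, F}; now {D, F}.
Read 'c': D→{D}, F→{B, D, E}; now {B, D, E}.
None of the earlier sets intersect F, but {B, D, E} does.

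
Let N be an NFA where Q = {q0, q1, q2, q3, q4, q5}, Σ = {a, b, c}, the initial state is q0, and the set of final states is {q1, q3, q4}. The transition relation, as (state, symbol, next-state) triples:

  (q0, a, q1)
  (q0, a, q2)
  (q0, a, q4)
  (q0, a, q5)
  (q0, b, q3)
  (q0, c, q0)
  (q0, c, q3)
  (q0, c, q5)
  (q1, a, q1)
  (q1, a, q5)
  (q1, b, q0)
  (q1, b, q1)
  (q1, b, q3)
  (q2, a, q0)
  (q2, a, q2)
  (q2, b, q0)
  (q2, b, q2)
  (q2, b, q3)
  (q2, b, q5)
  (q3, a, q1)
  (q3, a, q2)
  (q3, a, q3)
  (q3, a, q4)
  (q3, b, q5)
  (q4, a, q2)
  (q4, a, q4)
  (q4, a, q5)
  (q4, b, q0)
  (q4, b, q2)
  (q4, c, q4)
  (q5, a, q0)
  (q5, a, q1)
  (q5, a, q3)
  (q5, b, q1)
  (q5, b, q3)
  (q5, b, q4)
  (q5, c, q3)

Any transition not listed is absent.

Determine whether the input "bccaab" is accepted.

Start in {q0}.
Read 'b': {q0} → {q3}.
Read 'c': {q3} → ∅.
The set is empty and remains empty for the remaining 4 symbols.
The final set ∅ contains no accepting state.

No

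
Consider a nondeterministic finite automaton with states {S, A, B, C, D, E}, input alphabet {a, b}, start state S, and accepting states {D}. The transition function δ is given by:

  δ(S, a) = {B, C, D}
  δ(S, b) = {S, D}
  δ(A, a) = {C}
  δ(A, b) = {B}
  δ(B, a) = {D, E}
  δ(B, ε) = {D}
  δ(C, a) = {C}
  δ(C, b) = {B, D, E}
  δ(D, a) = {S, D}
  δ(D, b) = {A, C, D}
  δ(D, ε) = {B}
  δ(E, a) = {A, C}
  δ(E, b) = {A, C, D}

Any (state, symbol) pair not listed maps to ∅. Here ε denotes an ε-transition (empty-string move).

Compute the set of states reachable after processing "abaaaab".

Start in {S}.
Read 'a': {S} → {B, C, D}.
Read 'b': {B, C, D} → {A, B, C, D, E}.
Read 'a': {A, B, C, D, E} → {S, A, B, C, D, E}.
Read 'a': {S, A, B, C, D, E} → {S, A, B, C, D, E}.
Read 'a': {S, A, B, C, D, E} → {S, A, B, C, D, E}.
Read 'a': {S, A, B, C, D, E} → {S, A, B, C, D, E}.
Read 'b': {S, A, B, C, D, E} → {S, A, B, C, D, E}.

{S, A, B, C, D, E}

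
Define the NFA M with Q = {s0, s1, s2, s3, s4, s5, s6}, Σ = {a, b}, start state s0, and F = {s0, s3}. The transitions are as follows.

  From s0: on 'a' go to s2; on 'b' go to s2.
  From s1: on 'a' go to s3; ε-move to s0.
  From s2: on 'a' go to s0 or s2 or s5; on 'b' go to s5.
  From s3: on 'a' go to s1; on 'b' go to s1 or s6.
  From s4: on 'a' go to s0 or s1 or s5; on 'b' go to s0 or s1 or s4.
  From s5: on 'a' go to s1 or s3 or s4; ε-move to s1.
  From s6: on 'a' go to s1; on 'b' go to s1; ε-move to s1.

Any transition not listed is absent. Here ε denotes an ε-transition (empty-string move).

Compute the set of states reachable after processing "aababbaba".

{s0, s1, s2, s3, s4, s5}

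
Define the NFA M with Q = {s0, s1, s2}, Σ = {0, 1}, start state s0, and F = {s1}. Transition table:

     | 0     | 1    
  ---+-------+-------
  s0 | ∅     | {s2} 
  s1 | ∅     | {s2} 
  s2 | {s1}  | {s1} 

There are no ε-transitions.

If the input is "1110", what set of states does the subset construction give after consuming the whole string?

{s1}

Start in {s0}.
Read '1': s0→{s2}; now {s2}.
Read '1': s2→{s1}; now {s1}.
Read '1': s1→{s2}; now {s2}.
Read '0': s2→{s1}; now {s1}.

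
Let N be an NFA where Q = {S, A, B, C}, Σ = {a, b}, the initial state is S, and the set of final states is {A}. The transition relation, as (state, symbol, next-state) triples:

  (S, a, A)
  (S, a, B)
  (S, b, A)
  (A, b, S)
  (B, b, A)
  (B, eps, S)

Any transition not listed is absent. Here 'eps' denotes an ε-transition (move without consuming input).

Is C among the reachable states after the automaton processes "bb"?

Start in {S}.
Read 'b': S→{A}; now {A}.
Read 'b': A→{S}; now {S}.
State C is not in {S}.

No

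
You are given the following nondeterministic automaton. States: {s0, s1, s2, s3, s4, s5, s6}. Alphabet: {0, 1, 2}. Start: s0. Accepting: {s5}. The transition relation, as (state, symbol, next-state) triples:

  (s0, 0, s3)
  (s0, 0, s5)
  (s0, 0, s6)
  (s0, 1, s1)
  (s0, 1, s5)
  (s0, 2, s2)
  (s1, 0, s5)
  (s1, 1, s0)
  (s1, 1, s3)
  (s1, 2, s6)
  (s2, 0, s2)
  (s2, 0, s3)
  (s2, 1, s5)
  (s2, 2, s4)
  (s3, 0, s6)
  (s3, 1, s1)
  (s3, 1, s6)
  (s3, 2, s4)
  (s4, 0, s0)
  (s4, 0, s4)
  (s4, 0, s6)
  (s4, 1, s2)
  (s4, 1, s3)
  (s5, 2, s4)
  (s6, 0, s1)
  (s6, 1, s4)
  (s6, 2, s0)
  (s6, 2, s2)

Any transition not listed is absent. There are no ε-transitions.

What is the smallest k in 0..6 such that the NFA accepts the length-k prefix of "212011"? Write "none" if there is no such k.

2

Start in {s0}.
Read '2': {s0} → {s2}.
Read '1': {s2} → {s5}.
None of the earlier sets intersect F, but {s5} does.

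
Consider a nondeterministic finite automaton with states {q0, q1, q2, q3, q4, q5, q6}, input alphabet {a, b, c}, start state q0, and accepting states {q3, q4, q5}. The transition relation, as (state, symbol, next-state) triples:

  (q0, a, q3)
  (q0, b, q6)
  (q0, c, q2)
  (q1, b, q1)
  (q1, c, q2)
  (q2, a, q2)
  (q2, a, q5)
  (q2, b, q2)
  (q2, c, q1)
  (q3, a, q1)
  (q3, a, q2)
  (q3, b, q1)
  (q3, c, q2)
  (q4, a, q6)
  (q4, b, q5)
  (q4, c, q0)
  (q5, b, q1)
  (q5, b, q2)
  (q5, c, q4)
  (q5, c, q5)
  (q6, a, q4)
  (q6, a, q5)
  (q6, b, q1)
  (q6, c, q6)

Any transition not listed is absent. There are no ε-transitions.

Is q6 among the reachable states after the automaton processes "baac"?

Yes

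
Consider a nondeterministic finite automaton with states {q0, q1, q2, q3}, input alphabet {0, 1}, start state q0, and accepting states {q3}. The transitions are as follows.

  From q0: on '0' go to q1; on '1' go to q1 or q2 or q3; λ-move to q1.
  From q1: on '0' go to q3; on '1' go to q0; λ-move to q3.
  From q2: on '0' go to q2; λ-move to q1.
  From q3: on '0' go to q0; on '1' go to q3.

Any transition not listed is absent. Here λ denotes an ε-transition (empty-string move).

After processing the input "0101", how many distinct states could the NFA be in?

4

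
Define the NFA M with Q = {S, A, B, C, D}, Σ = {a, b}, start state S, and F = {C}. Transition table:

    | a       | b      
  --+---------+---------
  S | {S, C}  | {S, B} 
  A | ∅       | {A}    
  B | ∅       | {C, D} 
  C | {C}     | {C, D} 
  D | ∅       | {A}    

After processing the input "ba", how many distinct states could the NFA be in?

Start in {S}.
Read 'b': S→{S, B}; now {S, B}.
Read 'a': S→{S, C}, B→∅; now {S, C}.
That set has 2 states.

2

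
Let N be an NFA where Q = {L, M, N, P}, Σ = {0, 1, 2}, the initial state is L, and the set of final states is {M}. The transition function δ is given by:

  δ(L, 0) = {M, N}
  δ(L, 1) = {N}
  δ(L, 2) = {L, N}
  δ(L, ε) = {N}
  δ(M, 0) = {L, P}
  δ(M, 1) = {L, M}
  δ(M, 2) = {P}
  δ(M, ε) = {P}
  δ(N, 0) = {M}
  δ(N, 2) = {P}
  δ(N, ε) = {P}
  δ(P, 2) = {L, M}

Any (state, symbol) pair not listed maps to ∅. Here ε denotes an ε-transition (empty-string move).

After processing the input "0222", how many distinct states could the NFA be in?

4

Start: ε-closure({L}) = {L, N, P}.
Read '0': {L, N, P} → {M, N, P}.
Read '2': {M, N, P} → {L, M, N, P}.
Read '2': {L, M, N, P} → {L, M, N, P}.
Read '2': {L, M, N, P} → {L, M, N, P}.
That set has 4 states.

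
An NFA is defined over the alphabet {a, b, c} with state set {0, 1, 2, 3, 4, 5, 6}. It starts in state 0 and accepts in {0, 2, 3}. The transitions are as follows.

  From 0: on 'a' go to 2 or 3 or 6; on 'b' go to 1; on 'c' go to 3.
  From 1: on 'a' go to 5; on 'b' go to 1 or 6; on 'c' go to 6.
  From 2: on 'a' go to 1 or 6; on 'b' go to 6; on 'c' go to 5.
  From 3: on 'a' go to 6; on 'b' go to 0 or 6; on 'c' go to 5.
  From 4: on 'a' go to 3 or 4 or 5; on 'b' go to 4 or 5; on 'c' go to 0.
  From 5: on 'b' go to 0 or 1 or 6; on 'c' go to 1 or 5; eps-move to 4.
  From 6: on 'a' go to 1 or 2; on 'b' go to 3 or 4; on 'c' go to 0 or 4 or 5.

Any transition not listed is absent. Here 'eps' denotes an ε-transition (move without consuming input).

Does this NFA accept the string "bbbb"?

Start in {0}.
Read 'b': 0→{1}; now {1}.
Read 'b': 1→{1, 6}; now {1, 6}.
Read 'b': 1→{1, 6}, 6→{3, 4}; now {1, 3, 4, 6}.
Read 'b': 1→{1, 6}, 3→{0, 6}, 4→{4, 5}, 6→{3, 4}; now {0, 1, 3, 4, 5, 6}.
The final set {0, 1, 3, 4, 5, 6} contains the accepting states 0, 3.

Yes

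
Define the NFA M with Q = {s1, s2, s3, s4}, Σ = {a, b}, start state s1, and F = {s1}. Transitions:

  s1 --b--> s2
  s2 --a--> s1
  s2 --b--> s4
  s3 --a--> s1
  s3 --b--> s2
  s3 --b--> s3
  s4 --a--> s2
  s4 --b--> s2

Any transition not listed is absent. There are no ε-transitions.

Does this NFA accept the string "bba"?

Start in {s1}.
Read 'b': s1→{s2}; now {s2}.
Read 'b': s2→{s4}; now {s4}.
Read 'a': s4→{s2}; now {s2}.
The final set {s2} contains no accepting state.

No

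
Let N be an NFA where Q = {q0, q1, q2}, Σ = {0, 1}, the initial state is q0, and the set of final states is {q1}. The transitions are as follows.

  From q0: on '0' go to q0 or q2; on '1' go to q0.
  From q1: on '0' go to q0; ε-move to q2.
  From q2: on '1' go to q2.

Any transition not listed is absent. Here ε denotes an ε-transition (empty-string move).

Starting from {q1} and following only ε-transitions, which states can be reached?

{q1, q2}

Begin with {q1}.
ε-move q1 → q2; add q2.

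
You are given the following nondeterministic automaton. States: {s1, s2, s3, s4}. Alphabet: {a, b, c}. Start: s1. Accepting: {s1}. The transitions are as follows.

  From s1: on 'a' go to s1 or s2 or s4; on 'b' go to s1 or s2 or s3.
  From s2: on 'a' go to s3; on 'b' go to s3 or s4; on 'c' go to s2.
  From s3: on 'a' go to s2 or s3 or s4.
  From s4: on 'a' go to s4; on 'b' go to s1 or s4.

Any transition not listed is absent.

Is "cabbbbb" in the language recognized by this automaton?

Start in {s1}.
Read 'c': {s1} → ∅.
The set is empty and remains empty for the remaining 6 symbols.
The final set ∅ contains no accepting state.

No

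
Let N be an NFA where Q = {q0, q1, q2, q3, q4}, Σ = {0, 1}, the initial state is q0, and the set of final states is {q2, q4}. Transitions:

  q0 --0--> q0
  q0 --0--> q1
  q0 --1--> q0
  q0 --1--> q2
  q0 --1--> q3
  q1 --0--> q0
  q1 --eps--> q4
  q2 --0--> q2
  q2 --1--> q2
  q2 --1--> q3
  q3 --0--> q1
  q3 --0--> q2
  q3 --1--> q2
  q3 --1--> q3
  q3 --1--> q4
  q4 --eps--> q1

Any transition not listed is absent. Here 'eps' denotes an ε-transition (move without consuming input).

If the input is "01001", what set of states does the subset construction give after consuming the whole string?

Start in {q0}.
Read '0': q0→{q0, q1}; union {q0, q1}; ε-closure = {q0, q1, q4}.
Read '1': q0→{q0, q2, q3}, q1→∅, q4→∅; now {q0, q2, q3}.
Read '0': q0→{q0, q1}, q2→{q2}, q3→{q1, q2}; union {q0, q1, q2}; ε-closure = {q0, q1, q2, q4}.
Read '0': q0→{q0, q1}, q1→{q0}, q2→{q2}, q4→∅; union {q0, q1, q2}; ε-closure = {q0, q1, q2, q4}.
Read '1': q0→{q0, q2, q3}, q1→∅, q2→{q2, q3}, q4→∅; now {q0, q2, q3}.

{q0, q2, q3}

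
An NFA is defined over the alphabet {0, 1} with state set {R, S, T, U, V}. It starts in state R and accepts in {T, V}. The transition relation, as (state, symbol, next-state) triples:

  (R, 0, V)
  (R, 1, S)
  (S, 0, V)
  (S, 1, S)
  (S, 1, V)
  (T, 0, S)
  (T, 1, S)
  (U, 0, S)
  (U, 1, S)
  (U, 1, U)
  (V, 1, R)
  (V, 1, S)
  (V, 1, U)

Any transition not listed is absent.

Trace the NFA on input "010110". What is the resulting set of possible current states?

{S, V}

Start in {R}.
Read '0': {R} → {V}.
Read '1': {V} → {R, S, U}.
Read '0': {R, S, U} → {S, V}.
Read '1': {S, V} → {R, S, U, V}.
Read '1': {R, S, U, V} → {R, S, U, V}.
Read '0': {R, S, U, V} → {S, V}.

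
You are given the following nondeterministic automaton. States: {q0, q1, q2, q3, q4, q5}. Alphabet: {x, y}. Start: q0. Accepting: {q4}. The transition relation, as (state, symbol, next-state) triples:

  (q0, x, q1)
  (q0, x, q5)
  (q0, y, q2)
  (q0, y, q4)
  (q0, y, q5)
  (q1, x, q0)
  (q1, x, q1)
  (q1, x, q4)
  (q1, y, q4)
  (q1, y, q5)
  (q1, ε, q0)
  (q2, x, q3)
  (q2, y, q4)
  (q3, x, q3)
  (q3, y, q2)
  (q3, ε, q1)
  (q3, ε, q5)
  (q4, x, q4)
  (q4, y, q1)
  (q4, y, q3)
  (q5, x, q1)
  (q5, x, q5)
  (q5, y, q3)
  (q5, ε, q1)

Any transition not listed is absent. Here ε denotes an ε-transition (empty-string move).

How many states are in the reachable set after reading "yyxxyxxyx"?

5

Start in {q0}.
Read 'y': {q0} → {q0, q1, q2, q4, q5}.
Read 'y': {q0, q1, q2, q4, q5} → {q0, q1, q2, q3, q4, q5}.
Read 'x': {q0, q1, q2, q3, q4, q5} → {q0, q1, q3, q4, q5}.
Read 'x': {q0, q1, q3, q4, q5} → {q0, q1, q3, q4, q5}.
Read 'y': {q0, q1, q3, q4, q5} → {q0, q1, q2, q3, q4, q5}.
Read 'x': {q0, q1, q2, q3, q4, q5} → {q0, q1, q3, q4, q5}.
Read 'x': {q0, q1, q3, q4, q5} → {q0, q1, q3, q4, q5}.
Read 'y': {q0, q1, q3, q4, q5} → {q0, q1, q2, q3, q4, q5}.
Read 'x': {q0, q1, q2, q3, q4, q5} → {q0, q1, q3, q4, q5}.
That set has 5 states.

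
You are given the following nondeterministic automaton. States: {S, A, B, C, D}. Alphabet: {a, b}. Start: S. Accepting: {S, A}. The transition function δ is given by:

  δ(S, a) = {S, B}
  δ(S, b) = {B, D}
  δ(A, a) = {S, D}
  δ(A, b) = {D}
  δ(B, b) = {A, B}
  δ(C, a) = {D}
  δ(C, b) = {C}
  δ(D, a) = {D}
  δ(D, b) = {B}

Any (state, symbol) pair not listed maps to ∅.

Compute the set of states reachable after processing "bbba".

Start in {S}.
Read 'b': S→{B, D}; now {B, D}.
Read 'b': B→{A, B}, D→{B}; now {A, B}.
Read 'b': A→{D}, B→{A, B}; now {A, B, D}.
Read 'a': A→{S, D}, B→∅, D→{D}; now {S, D}.

{S, D}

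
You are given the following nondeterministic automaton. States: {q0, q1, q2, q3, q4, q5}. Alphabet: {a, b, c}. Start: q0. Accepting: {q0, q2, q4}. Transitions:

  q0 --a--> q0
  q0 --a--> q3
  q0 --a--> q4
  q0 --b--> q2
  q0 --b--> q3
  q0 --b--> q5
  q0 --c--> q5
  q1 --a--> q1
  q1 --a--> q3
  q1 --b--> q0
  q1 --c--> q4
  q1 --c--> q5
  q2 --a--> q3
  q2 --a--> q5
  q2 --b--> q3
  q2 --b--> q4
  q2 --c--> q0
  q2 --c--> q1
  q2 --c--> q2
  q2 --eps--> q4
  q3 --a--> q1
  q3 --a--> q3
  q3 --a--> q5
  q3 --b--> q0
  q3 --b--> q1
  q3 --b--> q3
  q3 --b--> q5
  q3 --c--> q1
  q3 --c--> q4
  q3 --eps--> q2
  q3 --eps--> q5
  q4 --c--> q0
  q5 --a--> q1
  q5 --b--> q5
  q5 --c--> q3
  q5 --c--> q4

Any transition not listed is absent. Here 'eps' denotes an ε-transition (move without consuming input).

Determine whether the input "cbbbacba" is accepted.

Start in {q0}.
Read 'c': {q0} → {q5}.
Read 'b': {q5} → {q5}.
Read 'b': {q5} → {q5}.
Read 'b': {q5} → {q5}.
Read 'a': {q5} → {q1}.
Read 'c': {q1} → {q4, q5}.
Read 'b': {q4, q5} → {q5}.
Read 'a': {q5} → {q1}.
The final set {q1} contains no accepting state.

No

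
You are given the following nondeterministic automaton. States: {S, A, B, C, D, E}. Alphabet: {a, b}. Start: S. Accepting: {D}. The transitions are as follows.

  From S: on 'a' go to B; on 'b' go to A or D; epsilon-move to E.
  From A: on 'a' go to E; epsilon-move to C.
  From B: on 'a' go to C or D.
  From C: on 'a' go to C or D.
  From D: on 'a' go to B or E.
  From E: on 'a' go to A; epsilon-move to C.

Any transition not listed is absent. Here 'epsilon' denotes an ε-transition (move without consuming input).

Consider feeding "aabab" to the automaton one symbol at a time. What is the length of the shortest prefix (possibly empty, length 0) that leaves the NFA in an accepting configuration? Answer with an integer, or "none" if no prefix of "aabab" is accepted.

1

Start: ε-closure({S}) = {S, C, E}.
Read 'a': {S, C, E} → {A, B, C, D}.
None of the earlier sets intersect F, but {A, B, C, D} does.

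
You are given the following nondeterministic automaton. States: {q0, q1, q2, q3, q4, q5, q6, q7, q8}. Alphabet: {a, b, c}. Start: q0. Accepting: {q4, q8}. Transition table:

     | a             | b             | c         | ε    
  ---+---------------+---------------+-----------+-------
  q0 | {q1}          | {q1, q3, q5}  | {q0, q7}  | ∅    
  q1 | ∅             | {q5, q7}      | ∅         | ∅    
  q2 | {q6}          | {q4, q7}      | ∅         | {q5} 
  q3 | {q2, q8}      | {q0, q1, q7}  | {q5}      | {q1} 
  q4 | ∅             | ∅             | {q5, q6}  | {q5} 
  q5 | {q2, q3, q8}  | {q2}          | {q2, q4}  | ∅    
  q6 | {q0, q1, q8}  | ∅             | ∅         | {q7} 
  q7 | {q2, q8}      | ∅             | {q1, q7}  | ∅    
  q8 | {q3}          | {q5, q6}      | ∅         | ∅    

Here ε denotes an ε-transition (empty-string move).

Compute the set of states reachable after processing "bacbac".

{q1, q2, q4, q5, q7}

Start in {q0}.
Read 'b': {q0} → {q1, q3, q5}.
Read 'a': {q1, q3, q5} → {q1, q2, q3, q5, q8}.
Read 'c': {q1, q2, q3, q5, q8} → {q2, q4, q5}.
Read 'b': {q2, q4, q5} → {q2, q4, q5, q7}.
Read 'a': {q2, q4, q5, q7} → {q1, q2, q3, q5, q6, q7, q8}.
Read 'c': {q1, q2, q3, q5, q6, q7, q8} → {q1, q2, q4, q5, q7}.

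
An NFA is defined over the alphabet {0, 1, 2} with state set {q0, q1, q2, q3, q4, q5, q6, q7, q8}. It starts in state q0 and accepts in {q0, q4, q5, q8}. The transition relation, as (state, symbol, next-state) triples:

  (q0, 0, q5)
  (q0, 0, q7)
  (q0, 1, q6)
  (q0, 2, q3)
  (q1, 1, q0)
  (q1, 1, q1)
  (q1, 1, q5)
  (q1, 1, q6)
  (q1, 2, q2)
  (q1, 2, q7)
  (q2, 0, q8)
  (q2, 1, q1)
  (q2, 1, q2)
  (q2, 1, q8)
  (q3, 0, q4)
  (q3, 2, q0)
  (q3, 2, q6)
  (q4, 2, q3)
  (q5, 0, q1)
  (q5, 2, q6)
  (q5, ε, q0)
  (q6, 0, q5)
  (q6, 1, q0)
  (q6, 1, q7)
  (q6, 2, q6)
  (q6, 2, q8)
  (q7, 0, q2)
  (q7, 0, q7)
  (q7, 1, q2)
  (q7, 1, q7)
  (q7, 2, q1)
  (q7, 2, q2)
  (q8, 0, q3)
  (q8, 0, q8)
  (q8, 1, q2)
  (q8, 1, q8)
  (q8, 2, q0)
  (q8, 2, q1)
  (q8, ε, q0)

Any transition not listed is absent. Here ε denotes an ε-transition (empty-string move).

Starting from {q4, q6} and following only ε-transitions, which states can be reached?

{q4, q6}

Begin with {q4, q6}.
No ε-moves leave this set, so the closure equals the set itself.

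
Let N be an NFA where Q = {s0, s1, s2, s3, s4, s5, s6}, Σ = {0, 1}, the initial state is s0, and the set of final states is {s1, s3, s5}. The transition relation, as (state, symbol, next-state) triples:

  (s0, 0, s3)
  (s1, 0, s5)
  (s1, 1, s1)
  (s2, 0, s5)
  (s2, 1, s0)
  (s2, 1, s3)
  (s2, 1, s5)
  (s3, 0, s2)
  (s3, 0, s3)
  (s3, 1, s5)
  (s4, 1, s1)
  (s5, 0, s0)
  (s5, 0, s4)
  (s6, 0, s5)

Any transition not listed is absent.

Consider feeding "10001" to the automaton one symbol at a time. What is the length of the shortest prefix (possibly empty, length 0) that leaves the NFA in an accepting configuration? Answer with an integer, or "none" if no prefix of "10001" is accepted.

Start in {s0}.
Read '1': s0→∅; now ∅.
The set is empty and remains empty for the remaining 4 symbols.
No reachable set along the way intersects F.

none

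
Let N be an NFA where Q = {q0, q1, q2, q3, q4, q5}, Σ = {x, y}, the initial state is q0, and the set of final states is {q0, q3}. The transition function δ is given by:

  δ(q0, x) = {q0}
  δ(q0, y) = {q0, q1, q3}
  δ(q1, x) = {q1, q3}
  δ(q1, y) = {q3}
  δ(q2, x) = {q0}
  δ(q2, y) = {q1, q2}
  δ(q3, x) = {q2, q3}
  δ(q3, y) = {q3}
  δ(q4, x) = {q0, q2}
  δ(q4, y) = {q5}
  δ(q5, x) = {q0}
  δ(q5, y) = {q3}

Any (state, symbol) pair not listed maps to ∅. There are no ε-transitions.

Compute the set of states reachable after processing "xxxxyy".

{q0, q1, q3}

Start in {q0}.
Read 'x': {q0} → {q0}.
Read 'x': {q0} → {q0}.
Read 'x': {q0} → {q0}.
Read 'x': {q0} → {q0}.
Read 'y': {q0} → {q0, q1, q3}.
Read 'y': {q0, q1, q3} → {q0, q1, q3}.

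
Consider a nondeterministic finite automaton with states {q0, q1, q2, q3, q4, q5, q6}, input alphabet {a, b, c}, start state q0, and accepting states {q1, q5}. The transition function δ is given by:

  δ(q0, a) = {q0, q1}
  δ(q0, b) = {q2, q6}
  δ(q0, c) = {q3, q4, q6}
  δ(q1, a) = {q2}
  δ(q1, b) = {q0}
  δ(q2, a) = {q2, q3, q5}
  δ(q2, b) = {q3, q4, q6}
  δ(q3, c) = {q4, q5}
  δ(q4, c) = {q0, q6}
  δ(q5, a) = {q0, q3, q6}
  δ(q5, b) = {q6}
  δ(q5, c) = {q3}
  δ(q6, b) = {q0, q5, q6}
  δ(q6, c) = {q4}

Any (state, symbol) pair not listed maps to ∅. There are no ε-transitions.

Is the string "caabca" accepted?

Start in {q0}.
Read 'c': {q0} → {q3, q4, q6}.
Read 'a': {q3, q4, q6} → ∅.
The set is empty and remains empty for the remaining 4 symbols.
The final set ∅ contains no accepting state.

No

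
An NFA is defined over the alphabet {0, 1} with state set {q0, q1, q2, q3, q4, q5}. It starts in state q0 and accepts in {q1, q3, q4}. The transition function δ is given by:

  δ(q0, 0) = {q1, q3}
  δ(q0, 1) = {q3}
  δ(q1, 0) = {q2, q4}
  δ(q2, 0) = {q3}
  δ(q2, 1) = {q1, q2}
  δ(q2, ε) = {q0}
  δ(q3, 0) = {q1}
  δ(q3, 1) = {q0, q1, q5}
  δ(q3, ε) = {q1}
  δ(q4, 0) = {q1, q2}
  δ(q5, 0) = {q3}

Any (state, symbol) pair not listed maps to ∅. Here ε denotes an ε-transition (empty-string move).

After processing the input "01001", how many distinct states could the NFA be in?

5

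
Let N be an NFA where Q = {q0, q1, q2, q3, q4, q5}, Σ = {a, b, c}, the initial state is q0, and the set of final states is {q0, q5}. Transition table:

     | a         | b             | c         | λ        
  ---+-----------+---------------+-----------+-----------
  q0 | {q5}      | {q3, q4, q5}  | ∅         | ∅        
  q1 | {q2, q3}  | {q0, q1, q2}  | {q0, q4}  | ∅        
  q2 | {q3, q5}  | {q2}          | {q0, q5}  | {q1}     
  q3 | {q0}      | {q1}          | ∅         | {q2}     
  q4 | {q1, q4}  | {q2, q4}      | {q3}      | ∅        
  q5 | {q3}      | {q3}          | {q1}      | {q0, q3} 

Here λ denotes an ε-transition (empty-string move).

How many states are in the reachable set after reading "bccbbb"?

Start in {q0}.
Read 'b': {q0} → {q0, q1, q2, q3, q4, q5}.
Read 'c': {q0, q1, q2, q3, q4, q5} → {q0, q1, q2, q3, q4, q5}.
Read 'c': {q0, q1, q2, q3, q4, q5} → {q0, q1, q2, q3, q4, q5}.
Read 'b': {q0, q1, q2, q3, q4, q5} → {q0, q1, q2, q3, q4, q5}.
Read 'b': {q0, q1, q2, q3, q4, q5} → {q0, q1, q2, q3, q4, q5}.
Read 'b': {q0, q1, q2, q3, q4, q5} → {q0, q1, q2, q3, q4, q5}.
That set has 6 states.

6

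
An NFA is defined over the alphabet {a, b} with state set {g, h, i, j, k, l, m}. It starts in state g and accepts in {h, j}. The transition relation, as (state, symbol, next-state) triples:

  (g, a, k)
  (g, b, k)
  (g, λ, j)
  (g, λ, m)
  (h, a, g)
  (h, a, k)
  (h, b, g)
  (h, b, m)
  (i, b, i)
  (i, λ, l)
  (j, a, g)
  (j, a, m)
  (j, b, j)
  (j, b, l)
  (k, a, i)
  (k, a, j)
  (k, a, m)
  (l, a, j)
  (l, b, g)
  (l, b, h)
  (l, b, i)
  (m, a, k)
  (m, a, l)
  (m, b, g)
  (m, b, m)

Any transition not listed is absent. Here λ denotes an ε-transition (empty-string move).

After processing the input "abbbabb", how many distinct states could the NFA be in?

7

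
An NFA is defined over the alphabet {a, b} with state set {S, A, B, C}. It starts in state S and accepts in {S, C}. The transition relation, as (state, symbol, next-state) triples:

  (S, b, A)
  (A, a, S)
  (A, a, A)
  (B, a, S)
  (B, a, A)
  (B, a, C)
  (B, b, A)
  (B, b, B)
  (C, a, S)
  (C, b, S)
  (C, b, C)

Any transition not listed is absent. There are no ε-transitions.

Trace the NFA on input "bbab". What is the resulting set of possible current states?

∅

Start in {S}.
Read 'b': {S} → {A}.
Read 'b': {A} → ∅.
The set is empty and remains empty for the remaining 2 symbols.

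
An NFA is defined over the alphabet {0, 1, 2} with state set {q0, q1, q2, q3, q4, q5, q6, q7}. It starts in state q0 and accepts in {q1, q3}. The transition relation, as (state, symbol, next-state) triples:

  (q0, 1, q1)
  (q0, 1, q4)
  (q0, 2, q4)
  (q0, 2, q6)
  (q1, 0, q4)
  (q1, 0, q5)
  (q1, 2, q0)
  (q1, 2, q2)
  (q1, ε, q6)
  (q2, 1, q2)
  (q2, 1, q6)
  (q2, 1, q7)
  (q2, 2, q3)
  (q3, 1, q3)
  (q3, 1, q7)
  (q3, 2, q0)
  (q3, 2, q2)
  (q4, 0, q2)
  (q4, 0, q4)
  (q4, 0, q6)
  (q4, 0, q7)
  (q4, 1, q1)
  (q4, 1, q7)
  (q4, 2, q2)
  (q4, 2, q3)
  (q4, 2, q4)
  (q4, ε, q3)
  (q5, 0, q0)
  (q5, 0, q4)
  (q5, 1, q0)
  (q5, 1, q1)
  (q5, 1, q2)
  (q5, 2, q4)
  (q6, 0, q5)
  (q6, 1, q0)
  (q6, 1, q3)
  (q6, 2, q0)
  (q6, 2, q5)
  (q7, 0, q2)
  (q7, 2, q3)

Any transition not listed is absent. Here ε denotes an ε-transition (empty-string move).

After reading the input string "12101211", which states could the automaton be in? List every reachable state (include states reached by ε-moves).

Start in {q0}.
Read '1': q0→{q1, q4}; union {q1, q4}; ε-closure = {q1, q3, q4, q6}.
Read '2': q1→{q0, q2}, q3→{q0, q2}, q4→{q2, q3, q4}, q6→{q0, q5}; now {q0, q2, q3, q4, q5}.
Read '1': q0→{q1, q4}, q2→{q2, q6, q7}, q3→{q3, q7}, q4→{q1, q7}, q5→{q0, q1, q2}; now {q0, q1, q2, q3, q4, q6, q7}.
Read '0': q0→∅, q1→{q4, q5}, q2→∅, q3→∅, q4→{q2, q4, q6, q7}, q6→{q5}, q7→{q2}; union {q2, q4, q5, q6, q7}; ε-closure = {q2, q3, q4, q5, q6, q7}.
Read '1': q2→{q2, q6, q7}, q3→{q3, q7}, q4→{q1, q7}, q5→{q0, q1, q2}, q6→{q0, q3}, q7→∅; now {q0, q1, q2, q3, q6, q7}.
Read '2': q0→{q4, q6}, q1→{q0, q2}, q2→{q3}, q3→{q0, q2}, q6→{q0, q5}, q7→{q3}; now {q0, q2, q3, q4, q5, q6}.
Read '1': q0→{q1, q4}, q2→{q2, q6, q7}, q3→{q3, q7}, q4→{q1, q7}, q5→{q0, q1, q2}, q6→{q0, q3}; now {q0, q1, q2, q3, q4, q6, q7}.
Read '1': q0→{q1, q4}, q1→∅, q2→{q2, q6, q7}, q3→{q3, q7}, q4→{q1, q7}, q6→{q0, q3}, q7→∅; now {q0, q1, q2, q3, q4, q6, q7}.

{q0, q1, q2, q3, q4, q6, q7}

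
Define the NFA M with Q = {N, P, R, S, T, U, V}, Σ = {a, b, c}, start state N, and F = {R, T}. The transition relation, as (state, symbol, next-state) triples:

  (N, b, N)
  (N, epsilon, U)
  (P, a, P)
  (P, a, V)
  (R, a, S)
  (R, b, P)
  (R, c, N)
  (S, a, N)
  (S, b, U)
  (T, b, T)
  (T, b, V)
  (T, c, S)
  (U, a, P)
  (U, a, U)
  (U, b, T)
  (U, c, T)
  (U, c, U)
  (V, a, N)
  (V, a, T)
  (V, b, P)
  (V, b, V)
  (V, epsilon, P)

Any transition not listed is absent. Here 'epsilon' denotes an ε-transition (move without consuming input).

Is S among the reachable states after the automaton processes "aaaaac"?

Start: ε-closure({N}) = {N, U}.
Read 'a': N→∅, U→{P, U}; now {P, U}.
Read 'a': P→{P, V}, U→{P, U}; now {P, U, V}.
Read 'a': P→{P, V}, U→{P, U}, V→{N, T}; now {N, P, T, U, V}.
Read 'a': N→∅, P→{P, V}, T→∅, U→{P, U}, V→{N, T}; now {N, P, T, U, V}.
Read 'a': N→∅, P→{P, V}, T→∅, U→{P, U}, V→{N, T}; now {N, P, T, U, V}.
Read 'c': N→∅, P→∅, T→{S}, U→{T, U}, V→∅; now {S, T, U}.
State S is in {S, T, U}.

Yes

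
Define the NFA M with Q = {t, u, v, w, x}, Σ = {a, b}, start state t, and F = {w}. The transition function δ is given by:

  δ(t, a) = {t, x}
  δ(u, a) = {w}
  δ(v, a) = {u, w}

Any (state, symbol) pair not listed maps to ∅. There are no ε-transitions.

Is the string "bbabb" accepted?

No

Start in {t}.
Read 'b': {t} → ∅.
The set is empty and remains empty for the remaining 4 symbols.
The final set ∅ contains no accepting state.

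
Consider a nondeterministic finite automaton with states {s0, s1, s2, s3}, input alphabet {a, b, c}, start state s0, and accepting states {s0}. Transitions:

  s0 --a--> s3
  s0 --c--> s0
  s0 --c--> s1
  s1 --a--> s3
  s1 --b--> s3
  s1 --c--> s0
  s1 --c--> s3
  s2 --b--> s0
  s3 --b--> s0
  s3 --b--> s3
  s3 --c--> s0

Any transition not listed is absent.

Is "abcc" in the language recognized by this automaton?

Start in {s0}.
Read 'a': s0→{s3}; now {s3}.
Read 'b': s3→{s0, s3}; now {s0, s3}.
Read 'c': s0→{s0, s1}, s3→{s0}; now {s0, s1}.
Read 'c': s0→{s0, s1}, s1→{s0, s3}; now {s0, s1, s3}.
The final set {s0, s1, s3} contains the accepting state s0.

Yes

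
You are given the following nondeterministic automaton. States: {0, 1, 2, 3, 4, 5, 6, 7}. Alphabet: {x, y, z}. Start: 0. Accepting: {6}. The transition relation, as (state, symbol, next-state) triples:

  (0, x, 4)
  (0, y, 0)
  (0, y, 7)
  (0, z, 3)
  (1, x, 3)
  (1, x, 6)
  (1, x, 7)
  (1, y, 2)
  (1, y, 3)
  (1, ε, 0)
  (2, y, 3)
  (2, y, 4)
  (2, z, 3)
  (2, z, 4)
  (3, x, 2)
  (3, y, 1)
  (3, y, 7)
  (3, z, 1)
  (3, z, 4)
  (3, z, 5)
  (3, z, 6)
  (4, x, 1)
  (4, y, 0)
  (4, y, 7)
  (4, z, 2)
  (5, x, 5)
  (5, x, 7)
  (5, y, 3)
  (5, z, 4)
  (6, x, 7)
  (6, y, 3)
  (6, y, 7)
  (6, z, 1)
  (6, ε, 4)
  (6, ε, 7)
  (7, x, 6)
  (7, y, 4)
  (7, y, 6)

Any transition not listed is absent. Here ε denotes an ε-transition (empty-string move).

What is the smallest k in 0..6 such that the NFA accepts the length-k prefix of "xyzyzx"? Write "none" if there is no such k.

none

Start in {0}.
Read 'x': 0→{4}; now {4}.
Read 'y': 4→{0, 7}; now {0, 7}.
Read 'z': 0→{3}, 7→∅; now {3}.
Read 'y': 3→{1, 7}; union {1, 7}; ε-closure = {0, 1, 7}.
Read 'z': 0→{3}, 1→∅, 7→∅; now {3}.
Read 'x': 3→{2}; now {2}.
No reachable set along the way intersects F.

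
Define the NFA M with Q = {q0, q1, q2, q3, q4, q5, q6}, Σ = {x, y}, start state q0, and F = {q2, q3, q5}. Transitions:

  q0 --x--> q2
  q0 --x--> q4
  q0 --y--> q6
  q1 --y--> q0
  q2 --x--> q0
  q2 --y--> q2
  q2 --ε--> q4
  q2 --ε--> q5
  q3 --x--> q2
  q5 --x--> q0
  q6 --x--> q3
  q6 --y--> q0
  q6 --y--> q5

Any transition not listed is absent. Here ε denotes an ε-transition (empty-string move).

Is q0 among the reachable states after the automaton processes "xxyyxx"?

Start in {q0}.
Read 'x': {q0} → {q2, q4, q5}.
Read 'x': {q2, q4, q5} → {q0}.
Read 'y': {q0} → {q6}.
Read 'y': {q6} → {q0, q5}.
Read 'x': {q0, q5} → {q0, q2, q4, q5}.
Read 'x': {q0, q2, q4, q5} → {q0, q2, q4, q5}.
State q0 is in {q0, q2, q4, q5}.

Yes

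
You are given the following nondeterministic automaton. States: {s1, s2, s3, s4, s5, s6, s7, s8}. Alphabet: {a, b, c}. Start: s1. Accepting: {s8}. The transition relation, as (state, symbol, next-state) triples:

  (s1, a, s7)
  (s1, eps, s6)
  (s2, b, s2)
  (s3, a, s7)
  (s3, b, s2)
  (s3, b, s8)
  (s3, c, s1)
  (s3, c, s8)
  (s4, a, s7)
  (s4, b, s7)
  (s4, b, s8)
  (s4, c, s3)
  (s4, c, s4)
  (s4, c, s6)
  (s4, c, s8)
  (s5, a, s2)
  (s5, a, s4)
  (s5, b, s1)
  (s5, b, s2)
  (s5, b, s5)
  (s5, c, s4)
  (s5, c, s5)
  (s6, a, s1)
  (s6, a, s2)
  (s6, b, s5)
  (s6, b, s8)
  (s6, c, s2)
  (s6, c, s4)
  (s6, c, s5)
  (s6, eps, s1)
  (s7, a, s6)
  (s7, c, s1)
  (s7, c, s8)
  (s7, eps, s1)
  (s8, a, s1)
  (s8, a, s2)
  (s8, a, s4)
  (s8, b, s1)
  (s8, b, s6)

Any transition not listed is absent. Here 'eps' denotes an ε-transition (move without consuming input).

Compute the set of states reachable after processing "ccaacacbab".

{s1, s2, s5, s6, s7, s8}

Start: ε-closure({s1}) = {s1, s6}.
Read 'c': s1→∅, s6→{s2, s4, s5}; now {s2, s4, s5}.
Read 'c': s2→∅, s4→{s3, s4, s6, s8}, s5→{s4, s5}; union {s3, s4, s5, s6, s8}; ε-closure = {s1, s3, s4, s5, s6, s8}.
Read 'a': s1→{s7}, s3→{s7}, s4→{s7}, s5→{s2, s4}, s6→{s1, s2}, s8→{s1, s2, s4}; union {s1, s2, s4, s7}; ε-closure = {s1, s2, s4, s6, s7}.
Read 'a': s1→{s7}, s2→∅, s4→{s7}, s6→{s1, s2}, s7→{s6}; now {s1, s2, s6, s7}.
Read 'c': s1→∅, s2→∅, s6→{s2, s4, s5}, s7→{s1, s8}; union {s1, s2, s4, s5, s8}; ε-closure = {s1, s2, s4, s5, s6, s8}.
Read 'a': s1→{s7}, s2→∅, s4→{s7}, s5→{s2, s4}, s6→{s1, s2}, s8→{s1, s2, s4}; union {s1, s2, s4, s7}; ε-closure = {s1, s2, s4, s6, s7}.
Read 'c': s1→∅, s2→∅, s4→{s3, s4, s6, s8}, s6→{s2, s4, s5}, s7→{s1, s8}; now {s1, s2, s3, s4, s5, s6, s8}.
Read 'b': s1→∅, s2→{s2}, s3→{s2, s8}, s4→{s7, s8}, s5→{s1, s2, s5}, s6→{s5, s8}, s8→{s1, s6}; now {s1, s2, s5, s6, s7, s8}.
Read 'a': s1→{s7}, s2→∅, s5→{s2, s4}, s6→{s1, s2}, s7→{s6}, s8→{s1, s2, s4}; now {s1, s2, s4, s6, s7}.
Read 'b': s1→∅, s2→{s2}, s4→{s7, s8}, s6→{s5, s8}, s7→∅; union {s2, s5, s7, s8}; ε-closure = {s1, s2, s5, s6, s7, s8}.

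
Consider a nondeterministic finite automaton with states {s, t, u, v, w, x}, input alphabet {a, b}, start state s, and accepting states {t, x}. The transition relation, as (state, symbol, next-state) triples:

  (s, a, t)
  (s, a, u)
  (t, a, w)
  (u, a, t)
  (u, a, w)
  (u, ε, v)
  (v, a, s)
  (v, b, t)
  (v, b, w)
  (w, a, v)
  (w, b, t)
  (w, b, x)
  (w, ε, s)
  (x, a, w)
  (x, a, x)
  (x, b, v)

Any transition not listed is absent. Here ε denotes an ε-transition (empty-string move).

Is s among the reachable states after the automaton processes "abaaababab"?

Start in {s}.
Read 'a': {s} → {t, u, v}.
Read 'b': {t, u, v} → {s, t, w}.
Read 'a': {s, t, w} → {s, t, u, v, w}.
Read 'a': {s, t, u, v, w} → {s, t, u, v, w}.
Read 'a': {s, t, u, v, w} → {s, t, u, v, w}.
Read 'b': {s, t, u, v, w} → {s, t, w, x}.
Read 'a': {s, t, w, x} → {s, t, u, v, w, x}.
Read 'b': {s, t, u, v, w, x} → {s, t, v, w, x}.
Read 'a': {s, t, v, w, x} → {s, t, u, v, w, x}.
Read 'b': {s, t, u, v, w, x} → {s, t, v, w, x}.
State s is in {s, t, v, w, x}.

Yes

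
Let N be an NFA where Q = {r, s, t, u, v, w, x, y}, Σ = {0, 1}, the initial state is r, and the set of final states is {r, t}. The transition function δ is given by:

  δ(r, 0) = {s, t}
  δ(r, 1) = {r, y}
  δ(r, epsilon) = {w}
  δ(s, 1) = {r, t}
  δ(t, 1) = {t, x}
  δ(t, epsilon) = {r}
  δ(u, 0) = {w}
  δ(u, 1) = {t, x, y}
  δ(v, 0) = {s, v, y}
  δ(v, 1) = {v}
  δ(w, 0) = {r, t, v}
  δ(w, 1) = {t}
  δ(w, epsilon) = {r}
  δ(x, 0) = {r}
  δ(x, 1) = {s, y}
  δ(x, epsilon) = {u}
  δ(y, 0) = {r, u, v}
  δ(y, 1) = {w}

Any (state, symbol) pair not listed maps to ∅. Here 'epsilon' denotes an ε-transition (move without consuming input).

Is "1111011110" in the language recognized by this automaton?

Yes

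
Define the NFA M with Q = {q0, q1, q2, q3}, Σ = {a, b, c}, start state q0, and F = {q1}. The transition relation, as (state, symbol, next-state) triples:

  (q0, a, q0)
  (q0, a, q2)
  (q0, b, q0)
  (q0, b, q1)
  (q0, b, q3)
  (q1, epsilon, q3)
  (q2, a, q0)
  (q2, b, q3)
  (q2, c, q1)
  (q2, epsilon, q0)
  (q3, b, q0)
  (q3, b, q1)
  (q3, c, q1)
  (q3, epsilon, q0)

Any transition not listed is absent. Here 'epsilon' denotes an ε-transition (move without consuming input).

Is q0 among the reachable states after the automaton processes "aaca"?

Start in {q0}.
Read 'a': {q0} → {q0, q2}.
Read 'a': {q0, q2} → {q0, q2}.
Read 'c': {q0, q2} → {q0, q1, q3}.
Read 'a': {q0, q1, q3} → {q0, q2}.
State q0 is in {q0, q2}.

Yes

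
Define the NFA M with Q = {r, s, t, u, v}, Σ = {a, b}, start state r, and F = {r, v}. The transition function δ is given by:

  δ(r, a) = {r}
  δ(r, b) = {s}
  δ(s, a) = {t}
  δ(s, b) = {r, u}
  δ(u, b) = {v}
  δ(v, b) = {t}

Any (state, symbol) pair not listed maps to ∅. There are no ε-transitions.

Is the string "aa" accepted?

Yes

Start in {r}.
Read 'a': r→{r}; now {r}.
Read 'a': r→{r}; now {r}.
The final set {r} contains the accepting state r.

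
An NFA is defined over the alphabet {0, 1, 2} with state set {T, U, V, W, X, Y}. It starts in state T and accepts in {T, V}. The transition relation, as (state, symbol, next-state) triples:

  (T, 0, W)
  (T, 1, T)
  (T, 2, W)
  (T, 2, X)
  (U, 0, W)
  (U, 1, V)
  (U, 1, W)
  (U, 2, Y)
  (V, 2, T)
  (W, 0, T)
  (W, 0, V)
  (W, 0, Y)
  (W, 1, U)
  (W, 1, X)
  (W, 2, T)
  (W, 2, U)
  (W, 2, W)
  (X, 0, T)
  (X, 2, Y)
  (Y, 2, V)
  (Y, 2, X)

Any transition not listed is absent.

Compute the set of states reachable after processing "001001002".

{T, V, W, X}

Start in {T}.
Read '0': T→{W}; now {W}.
Read '0': W→{T, V, Y}; now {T, V, Y}.
Read '1': T→{T}, V→∅, Y→∅; now {T}.
Read '0': T→{W}; now {W}.
Read '0': W→{T, V, Y}; now {T, V, Y}.
Read '1': T→{T}, V→∅, Y→∅; now {T}.
Read '0': T→{W}; now {W}.
Read '0': W→{T, V, Y}; now {T, V, Y}.
Read '2': T→{W, X}, V→{T}, Y→{V, X}; now {T, V, W, X}.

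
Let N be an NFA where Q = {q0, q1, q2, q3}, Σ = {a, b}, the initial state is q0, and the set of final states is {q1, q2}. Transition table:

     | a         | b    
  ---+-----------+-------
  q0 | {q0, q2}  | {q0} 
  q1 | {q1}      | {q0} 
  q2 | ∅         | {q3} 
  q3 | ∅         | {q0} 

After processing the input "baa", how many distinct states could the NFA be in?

Start in {q0}.
Read 'b': {q0} → {q0}.
Read 'a': {q0} → {q0, q2}.
Read 'a': {q0, q2} → {q0, q2}.
That set has 2 states.

2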